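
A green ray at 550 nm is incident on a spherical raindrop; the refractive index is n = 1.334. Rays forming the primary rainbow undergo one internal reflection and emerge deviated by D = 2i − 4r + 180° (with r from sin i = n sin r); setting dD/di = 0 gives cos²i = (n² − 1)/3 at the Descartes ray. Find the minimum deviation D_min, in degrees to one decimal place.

cos²i = (1.77956 − 1)/3 = 0.25985; i = arccos(0.50976) = 59.352°.
sin r = sin 59.352°/1.334 = 0.64492; r = 40.159°.
D_min = 2·59.352° − 4·40.159° + 180° = 138.067°.

138.1°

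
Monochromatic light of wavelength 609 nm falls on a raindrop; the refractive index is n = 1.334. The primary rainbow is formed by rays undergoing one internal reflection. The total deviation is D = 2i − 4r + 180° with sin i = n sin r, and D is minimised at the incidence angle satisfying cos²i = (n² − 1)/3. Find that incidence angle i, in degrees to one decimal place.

59.4°

cos²i = (1.334² − 1)/3 = (1.77956 − 1)/3 = 0.25985.
cos i = 0.50976, so i = 59.352°.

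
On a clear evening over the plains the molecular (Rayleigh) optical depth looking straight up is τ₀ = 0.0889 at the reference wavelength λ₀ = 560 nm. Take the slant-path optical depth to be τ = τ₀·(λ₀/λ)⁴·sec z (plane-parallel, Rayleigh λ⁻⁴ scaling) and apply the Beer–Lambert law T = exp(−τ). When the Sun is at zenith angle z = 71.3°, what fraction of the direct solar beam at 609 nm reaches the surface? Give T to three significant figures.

0.820

sec 71.3° = 3.1190.
τ = 0.0889 × (560/609)⁴ × 3.1190 = 0.0889 × 0.7150 × 3.1190 = 0.1982.
T = exp(−0.1982) = 0.8202.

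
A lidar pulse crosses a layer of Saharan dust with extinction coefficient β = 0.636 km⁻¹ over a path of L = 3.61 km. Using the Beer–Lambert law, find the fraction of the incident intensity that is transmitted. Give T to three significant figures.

0.101

τ = β·L = 0.636 × 3.61 = 2.2960.
T = exp(−2.2960) = 0.1007.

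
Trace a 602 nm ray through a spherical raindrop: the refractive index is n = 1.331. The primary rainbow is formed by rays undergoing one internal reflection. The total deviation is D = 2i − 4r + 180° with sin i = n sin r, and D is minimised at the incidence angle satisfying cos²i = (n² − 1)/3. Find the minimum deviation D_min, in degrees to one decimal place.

cos²i = (1.77156 − 1)/3 = 0.25719; i = arccos(0.50714) = 59.527°.
sin r = sin 59.527°/1.331 = 0.64753; r = 40.356°.
D_min = 2·59.527° − 4·40.356° + 180° = 137.630°.

137.6°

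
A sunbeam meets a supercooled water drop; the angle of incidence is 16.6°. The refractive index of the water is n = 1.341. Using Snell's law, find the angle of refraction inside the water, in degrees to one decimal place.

12.3°

Snell: sin θ_r = sin θ_i / n = sin 16.6° / 1.341 = 0.2857 / 1.341 = 0.2130.
θ_r = arcsin(0.2130) = 12.30°.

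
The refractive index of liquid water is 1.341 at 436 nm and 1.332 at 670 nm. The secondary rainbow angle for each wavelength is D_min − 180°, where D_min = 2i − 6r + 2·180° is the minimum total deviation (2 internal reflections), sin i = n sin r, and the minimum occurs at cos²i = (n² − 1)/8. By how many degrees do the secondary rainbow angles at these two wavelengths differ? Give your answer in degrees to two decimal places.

At 436 nm (n = 1.341): cos²i = 0.09979 → i = 71.586°, r = 45.034°, D_min = 232.966°, rainbow angle = 52.966°.
At 670 nm (n = 1.332): cos²i = 0.09678 → i = 71.875°, r = 45.520°, D_min = 230.628°, rainbow angle = 50.628°.
Angular width = |52.966° − 50.628°| = 2.337°.

2.34°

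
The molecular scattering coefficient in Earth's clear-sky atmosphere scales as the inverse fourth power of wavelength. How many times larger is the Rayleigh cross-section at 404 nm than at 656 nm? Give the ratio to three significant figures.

6.95

Rayleigh scattering ∝ λ⁻⁴, so the ratio of coefficients is the inverse fourth power of the wavelength ratio.
σ(404)/σ(656) = (656/404)⁴ = (1.6238)⁴ = 6.952.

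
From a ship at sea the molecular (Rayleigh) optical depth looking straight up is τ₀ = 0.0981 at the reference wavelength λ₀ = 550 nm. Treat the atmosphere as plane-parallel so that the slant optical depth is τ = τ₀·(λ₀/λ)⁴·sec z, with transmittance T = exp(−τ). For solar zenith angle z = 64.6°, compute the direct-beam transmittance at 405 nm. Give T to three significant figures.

sec 64.6° = 2.3314.
τ = 0.0981 × (550/405)⁴ × 2.3314 = 0.0981 × 3.4012 × 2.3314 = 0.7779.
T = exp(−0.7779) = 0.4594.

0.459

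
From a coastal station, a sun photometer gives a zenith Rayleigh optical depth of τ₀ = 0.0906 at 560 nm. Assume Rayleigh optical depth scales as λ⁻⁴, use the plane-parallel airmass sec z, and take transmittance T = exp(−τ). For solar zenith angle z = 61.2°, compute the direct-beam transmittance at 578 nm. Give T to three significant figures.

sec 61.2° = 2.0757.
τ = 0.0906 × (560/578)⁴ × 2.0757 = 0.0906 × 0.8811 × 2.0757 = 0.1657.
T = exp(−0.1657) = 0.8473.

0.847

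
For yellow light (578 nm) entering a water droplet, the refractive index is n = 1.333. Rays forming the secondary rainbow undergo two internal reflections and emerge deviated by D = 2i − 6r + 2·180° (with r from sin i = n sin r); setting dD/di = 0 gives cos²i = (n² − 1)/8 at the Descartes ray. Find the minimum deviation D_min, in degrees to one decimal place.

230.9°

cos²i = (1.77689 − 1)/8 = 0.09711; i = arccos(0.31163) = 71.843°.
sin r = sin 71.843°/1.333 = 0.71283; r = 45.466°.
D_min = 2·71.843° − 6·45.466° + 360° = 230.891°.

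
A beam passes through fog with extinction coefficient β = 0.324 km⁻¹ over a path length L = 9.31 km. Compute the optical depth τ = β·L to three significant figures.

τ = β·L = 0.324 × 9.31 = 3.0164.

3.02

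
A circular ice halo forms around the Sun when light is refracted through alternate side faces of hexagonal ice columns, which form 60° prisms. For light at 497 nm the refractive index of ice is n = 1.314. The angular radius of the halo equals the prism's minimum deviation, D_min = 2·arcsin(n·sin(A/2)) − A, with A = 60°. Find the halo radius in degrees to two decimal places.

22.14°

n·sin(A/2) = 1.314 × sin 30° = 1.314 × 0.5000 = 0.6570.
D_min = 2·arcsin(0.6570) − 60° = 2 × 41.071° − 60° = 22.143°.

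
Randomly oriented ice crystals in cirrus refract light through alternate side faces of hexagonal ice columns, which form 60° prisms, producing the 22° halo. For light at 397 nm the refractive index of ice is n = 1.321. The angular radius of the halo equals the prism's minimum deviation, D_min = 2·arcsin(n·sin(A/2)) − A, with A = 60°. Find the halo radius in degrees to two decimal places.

n·sin(A/2) = 1.321 × sin 30° = 1.321 × 0.5000 = 0.6605.
D_min = 2·arcsin(0.6605) − 60° = 2 × 41.338° − 60° = 22.676°.

22.68°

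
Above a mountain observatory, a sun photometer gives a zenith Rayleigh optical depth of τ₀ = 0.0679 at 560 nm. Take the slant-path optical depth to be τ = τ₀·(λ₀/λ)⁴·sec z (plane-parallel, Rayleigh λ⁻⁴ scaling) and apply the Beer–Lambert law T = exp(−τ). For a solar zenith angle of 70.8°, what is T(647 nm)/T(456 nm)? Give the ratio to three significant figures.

1.42

Airmass: sec 70.8° = 3.0407.
τ(647 nm) = 0.0679 × (560/647)⁴ × 3.0407 = 0.0679 × 0.5612 × 3.0407 = 0.1159.
τ(456 nm) = 0.0679 × (560/456)⁴ × 3.0407 = 0.0679 × 2.2745 × 3.0407 = 0.4696.
T(647)/T(456) = exp(τ_B − τ_A) = exp(0.3537) = 1.4244.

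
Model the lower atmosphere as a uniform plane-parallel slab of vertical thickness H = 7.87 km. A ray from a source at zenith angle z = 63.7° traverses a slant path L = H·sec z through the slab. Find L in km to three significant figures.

sec z = 1/cos 63.7° = 2.2570.
L = 7.87 × 2.2570 = 17.762 km.

17.8 km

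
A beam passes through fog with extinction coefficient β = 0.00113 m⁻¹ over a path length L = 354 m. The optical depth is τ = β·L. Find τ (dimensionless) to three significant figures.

0.400

τ = β·L = 0.00113 × 354 = 0.4000.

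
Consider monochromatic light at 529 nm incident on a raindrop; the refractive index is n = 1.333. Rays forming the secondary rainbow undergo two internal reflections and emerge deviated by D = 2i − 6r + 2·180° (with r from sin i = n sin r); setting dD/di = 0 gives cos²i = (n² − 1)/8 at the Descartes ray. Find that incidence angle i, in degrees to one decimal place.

cos²i = (1.333² − 1)/8 = (1.77689 − 1)/8 = 0.09711.
cos i = 0.31163, so i = 71.843°.

71.8°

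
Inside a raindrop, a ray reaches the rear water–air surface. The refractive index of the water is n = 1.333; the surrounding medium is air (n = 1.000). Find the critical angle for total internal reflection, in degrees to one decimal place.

48.6°

sin θ_c = n_air / n = 1.000 / 1.333 = 0.7502.
θ_c = arcsin(0.7502) = 48.61°.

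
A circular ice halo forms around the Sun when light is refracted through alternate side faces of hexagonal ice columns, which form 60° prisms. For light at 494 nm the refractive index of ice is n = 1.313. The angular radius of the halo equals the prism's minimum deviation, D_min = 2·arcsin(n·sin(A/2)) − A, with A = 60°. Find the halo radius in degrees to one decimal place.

n·sin(A/2) = 1.313 × sin 30° = 1.313 × 0.5000 = 0.6565.
D_min = 2·arcsin(0.6565) − 60° = 2 × 41.033° − 60° = 22.067°.

22.1°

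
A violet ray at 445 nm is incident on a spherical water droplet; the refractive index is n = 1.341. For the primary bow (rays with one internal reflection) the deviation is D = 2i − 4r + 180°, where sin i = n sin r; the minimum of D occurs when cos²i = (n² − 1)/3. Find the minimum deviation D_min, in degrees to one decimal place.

139.1°

cos²i = (1.79828 − 1)/3 = 0.26609; i = arccos(0.51584) = 58.946°.
sin r = sin 58.946°/1.341 = 0.63884; r = 39.705°.
D_min = 2·58.946° − 4·39.705° + 180° = 139.071°.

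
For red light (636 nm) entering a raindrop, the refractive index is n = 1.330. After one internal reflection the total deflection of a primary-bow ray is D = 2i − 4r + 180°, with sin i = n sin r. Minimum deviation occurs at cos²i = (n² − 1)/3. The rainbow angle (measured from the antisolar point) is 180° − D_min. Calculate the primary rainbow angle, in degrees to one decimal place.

cos²i = (1.76890 − 1)/3 = 0.25630; i = arccos(0.50626) = 59.585°.
sin r = sin 59.585°/1.330 = 0.64841; r = 40.422°.
D_min = 2·59.585° − 4·40.422° + 180° = 137.484°.
Rainbow angle = 180° − D_min = 42.516°.

42.5°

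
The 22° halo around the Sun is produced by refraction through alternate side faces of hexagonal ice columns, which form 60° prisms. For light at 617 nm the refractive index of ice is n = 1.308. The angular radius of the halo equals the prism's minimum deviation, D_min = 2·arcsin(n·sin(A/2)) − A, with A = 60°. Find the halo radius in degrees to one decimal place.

n·sin(A/2) = 1.308 × sin 30° = 1.308 × 0.5000 = 0.6540.
D_min = 2·arcsin(0.6540) − 60° = 2 × 40.844° − 60° = 21.688°.

21.7°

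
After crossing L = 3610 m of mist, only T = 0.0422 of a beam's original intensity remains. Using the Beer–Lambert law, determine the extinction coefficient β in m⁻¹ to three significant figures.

Beer–Lambert: T = exp(−βL) ⇒ β = −ln(T)/L = −ln(0.0422)/3610 = 3.1653/3610 = 0.0008768 m⁻¹.

0.000877 m⁻¹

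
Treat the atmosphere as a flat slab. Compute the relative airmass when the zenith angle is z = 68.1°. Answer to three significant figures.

2.68

X = sec z = 1/cos 68.1° = 1/0.3730 = 2.6811.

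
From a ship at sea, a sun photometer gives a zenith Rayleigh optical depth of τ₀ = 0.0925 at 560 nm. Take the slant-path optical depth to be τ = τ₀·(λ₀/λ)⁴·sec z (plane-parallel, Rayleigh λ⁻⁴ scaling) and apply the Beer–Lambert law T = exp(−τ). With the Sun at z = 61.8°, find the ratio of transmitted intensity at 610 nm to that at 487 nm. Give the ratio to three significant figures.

1.23

Airmass: sec 61.8° = 2.1162.
τ(610 nm) = 0.0925 × (560/610)⁴ × 2.1162 = 0.0925 × 0.7103 × 2.1162 = 0.1390.
τ(487 nm) = 0.0925 × (560/487)⁴ × 2.1162 = 0.0925 × 1.7484 × 2.1162 = 0.3422.
T(610)/T(487) = exp(τ_B − τ_A) = exp(0.2032) = 1.2253.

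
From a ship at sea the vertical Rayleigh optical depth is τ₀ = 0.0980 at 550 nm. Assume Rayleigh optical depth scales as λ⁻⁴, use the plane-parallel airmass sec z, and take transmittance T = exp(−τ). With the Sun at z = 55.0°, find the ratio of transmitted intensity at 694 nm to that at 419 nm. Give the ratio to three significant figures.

Airmass: sec 55.0° = 1.7434.
τ(694 nm) = 0.0980 × (550/694)⁴ × 1.7434 = 0.0980 × 0.3945 × 1.7434 = 0.0674.
τ(419 nm) = 0.0980 × (550/419)⁴ × 1.7434 = 0.0980 × 2.9689 × 1.7434 = 0.5073.
T(694)/T(419) = exp(τ_B − τ_A) = exp(0.4399) = 1.5525.

1.55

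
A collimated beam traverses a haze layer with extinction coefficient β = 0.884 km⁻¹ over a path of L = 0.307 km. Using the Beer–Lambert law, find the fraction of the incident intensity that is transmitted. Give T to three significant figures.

0.762

τ = β·L = 0.884 × 0.307 = 0.2714.
T = exp(−0.2714) = 0.7623.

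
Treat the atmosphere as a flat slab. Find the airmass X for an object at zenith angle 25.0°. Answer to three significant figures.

1.10

X = sec z = 1/cos 25.0° = 1/0.9063 = 1.1034.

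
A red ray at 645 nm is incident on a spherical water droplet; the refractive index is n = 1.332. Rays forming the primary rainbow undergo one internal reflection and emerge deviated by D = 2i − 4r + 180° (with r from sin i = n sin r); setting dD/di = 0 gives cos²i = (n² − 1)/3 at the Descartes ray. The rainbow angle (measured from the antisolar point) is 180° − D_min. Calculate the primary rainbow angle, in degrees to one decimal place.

cos²i = (1.77422 − 1)/3 = 0.25807; i = arccos(0.50801) = 59.469°.
sin r = sin 59.469°/1.332 = 0.64666; r = 40.290°.
D_min = 2·59.469° − 4·40.290° + 180° = 137.776°.
Rainbow angle = 180° − D_min = 42.224°.

42.2°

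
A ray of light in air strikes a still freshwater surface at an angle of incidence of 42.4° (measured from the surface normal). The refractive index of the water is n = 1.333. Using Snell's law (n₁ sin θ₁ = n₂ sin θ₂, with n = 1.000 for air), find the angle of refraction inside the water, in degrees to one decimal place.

Snell: sin θ_r = sin θ_i / n = sin 42.4° / 1.333 = 0.6743 / 1.333 = 0.5059.
θ_r = arcsin(0.5059) = 30.39°.

30.4°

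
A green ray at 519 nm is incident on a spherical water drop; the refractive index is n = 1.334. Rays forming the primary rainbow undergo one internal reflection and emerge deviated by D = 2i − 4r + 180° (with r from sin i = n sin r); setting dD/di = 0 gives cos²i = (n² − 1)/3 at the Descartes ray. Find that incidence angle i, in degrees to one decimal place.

cos²i = (1.334² − 1)/3 = (1.77956 − 1)/3 = 0.25985.
cos i = 0.50976, so i = 59.352°.

59.4°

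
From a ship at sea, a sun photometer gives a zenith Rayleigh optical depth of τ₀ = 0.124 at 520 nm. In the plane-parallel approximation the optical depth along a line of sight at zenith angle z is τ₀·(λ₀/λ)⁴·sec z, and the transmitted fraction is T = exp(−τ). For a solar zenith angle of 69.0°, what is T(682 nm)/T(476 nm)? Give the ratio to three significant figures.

1.46

Airmass: sec 69.0° = 2.7904.
τ(682 nm) = 0.124 × (520/682)⁴ × 2.7904 = 0.124 × 0.3380 × 2.7904 = 0.1169.
τ(476 nm) = 0.124 × (520/476)⁴ × 2.7904 = 0.124 × 1.4242 × 2.7904 = 0.4928.
T(682)/T(476) = exp(τ_B − τ_A) = exp(0.3759) = 1.4563.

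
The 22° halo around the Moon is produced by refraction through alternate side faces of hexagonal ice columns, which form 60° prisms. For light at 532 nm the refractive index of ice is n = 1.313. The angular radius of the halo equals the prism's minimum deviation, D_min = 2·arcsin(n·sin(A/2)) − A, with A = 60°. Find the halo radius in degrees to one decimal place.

n·sin(A/2) = 1.313 × sin 30° = 1.313 × 0.5000 = 0.6565.
D_min = 2·arcsin(0.6565) − 60° = 2 × 41.033° − 60° = 22.067°.

22.1°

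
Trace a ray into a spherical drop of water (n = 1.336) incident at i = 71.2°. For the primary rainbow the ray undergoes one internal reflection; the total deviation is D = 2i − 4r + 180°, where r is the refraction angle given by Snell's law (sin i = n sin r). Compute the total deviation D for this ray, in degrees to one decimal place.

sin r = sin 71.2° / 1.336 = 0.9466/1.336 = 0.7086; r = 45.12°.
D = 2·71.2° − 4·45.12° + 180° = 142.40° − 180.47° + 180° = 141.93°.

141.9°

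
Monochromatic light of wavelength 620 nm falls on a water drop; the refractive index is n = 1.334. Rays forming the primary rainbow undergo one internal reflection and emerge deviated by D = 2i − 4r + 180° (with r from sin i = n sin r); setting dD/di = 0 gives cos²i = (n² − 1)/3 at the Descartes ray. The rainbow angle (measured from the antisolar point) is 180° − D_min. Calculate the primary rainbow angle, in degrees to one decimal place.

cos²i = (1.77956 − 1)/3 = 0.25985; i = arccos(0.50976) = 59.352°.
sin r = sin 59.352°/1.334 = 0.64492; r = 40.159°.
D_min = 2·59.352° − 4·40.159° + 180° = 138.067°.
Rainbow angle = 180° − D_min = 41.933°.

41.9°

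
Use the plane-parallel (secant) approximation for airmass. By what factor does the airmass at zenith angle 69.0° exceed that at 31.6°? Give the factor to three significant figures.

X(69.0°)/X(31.6°) = sec 69.0° / sec 31.6° = cos 31.6° / cos 69.0° = 0.8517/0.3584 = 2.3767.

2.38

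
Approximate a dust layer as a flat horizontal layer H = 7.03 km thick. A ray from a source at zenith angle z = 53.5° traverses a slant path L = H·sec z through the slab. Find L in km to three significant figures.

11.8 km

sec z = 1/cos 53.5° = 1.6812.
L = 7.03 × 1.6812 = 11.819 km.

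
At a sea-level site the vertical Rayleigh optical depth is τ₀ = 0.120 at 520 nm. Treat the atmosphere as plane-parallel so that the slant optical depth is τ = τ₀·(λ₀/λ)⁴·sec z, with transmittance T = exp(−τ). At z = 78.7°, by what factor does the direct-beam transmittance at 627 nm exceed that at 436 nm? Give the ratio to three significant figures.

Airmass: sec 78.7° = 5.1034.
τ(627 nm) = 0.120 × (520/627)⁴ × 5.1034 = 0.120 × 0.4731 × 5.1034 = 0.2897.
τ(436 nm) = 0.120 × (520/436)⁴ × 5.1034 = 0.120 × 2.0233 × 5.1034 = 1.2391.
T(627)/T(436) = exp(τ_B − τ_A) = exp(0.9494) = 2.5841.

2.58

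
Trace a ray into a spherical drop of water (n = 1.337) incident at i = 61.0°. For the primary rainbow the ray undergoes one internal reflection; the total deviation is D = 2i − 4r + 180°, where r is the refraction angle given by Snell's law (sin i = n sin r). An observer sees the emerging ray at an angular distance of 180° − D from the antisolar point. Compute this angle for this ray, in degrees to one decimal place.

41.4°

sin r = sin 61.0° / 1.337 = 0.8746/1.337 = 0.6542; r = 40.86°.
D = 2·61.0° − 4·40.86° + 180° = 122.00° − 163.43° + 180° = 138.57°.
Angle from antisolar point = 180° − D = 41.43°.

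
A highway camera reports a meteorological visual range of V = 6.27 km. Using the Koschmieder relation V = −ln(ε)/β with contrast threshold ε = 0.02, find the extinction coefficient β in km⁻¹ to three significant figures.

0.624 km⁻¹

β = −ln(0.02) / V = 3.912 / 6.27 = 0.6239 km⁻¹.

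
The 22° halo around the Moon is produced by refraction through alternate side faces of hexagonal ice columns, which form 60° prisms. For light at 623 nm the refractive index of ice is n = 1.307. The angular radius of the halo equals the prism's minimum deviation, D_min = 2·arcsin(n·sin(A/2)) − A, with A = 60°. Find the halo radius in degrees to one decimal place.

21.6°

n·sin(A/2) = 1.307 × sin 30° = 1.307 × 0.5000 = 0.6535.
D_min = 2·arcsin(0.6535) − 60° = 2 × 40.806° − 60° = 21.612°.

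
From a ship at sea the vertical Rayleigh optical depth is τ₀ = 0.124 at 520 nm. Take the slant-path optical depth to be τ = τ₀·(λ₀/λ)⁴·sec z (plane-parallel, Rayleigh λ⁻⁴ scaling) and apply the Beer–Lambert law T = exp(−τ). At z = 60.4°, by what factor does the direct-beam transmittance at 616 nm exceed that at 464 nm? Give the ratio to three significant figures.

1.31

Airmass: sec 60.4° = 2.0245.
τ(616 nm) = 0.124 × (520/616)⁴ × 2.0245 = 0.124 × 0.5078 × 2.0245 = 0.1275.
τ(464 nm) = 0.124 × (520/464)⁴ × 2.0245 = 0.124 × 1.5774 × 2.0245 = 0.3960.
T(616)/T(464) = exp(τ_B − τ_A) = exp(0.2685) = 1.3080.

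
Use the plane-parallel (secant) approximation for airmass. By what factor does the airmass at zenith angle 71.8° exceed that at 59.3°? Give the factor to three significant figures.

X(71.8°)/X(59.3°) = sec 71.8° / sec 59.3° = cos 59.3° / cos 71.8° = 0.5105/0.3123 = 1.6346.

1.63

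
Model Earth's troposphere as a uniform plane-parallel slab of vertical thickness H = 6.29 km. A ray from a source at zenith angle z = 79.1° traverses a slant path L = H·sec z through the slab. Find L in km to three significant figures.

sec z = 1/cos 79.1° = 5.2883.
L = 6.29 × 5.2883 = 33.264 km.

33.3 km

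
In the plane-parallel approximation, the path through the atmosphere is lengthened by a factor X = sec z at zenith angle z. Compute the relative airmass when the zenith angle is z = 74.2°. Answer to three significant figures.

3.67

X = sec z = 1/cos 74.2° = 1/0.2723 = 3.6727.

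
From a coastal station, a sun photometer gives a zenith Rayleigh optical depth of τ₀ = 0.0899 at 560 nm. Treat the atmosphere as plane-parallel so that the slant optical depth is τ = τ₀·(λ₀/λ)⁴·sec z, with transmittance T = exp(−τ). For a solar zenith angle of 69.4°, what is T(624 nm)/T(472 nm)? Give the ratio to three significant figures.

1.41

Airmass: sec 69.4° = 2.8422.
τ(624 nm) = 0.0899 × (560/624)⁴ × 2.8422 = 0.0899 × 0.6487 × 2.8422 = 0.1657.
τ(472 nm) = 0.0899 × (560/472)⁴ × 2.8422 = 0.0899 × 1.9815 × 2.8422 = 0.5063.
T(624)/T(472) = exp(τ_B − τ_A) = exp(0.3405) = 1.4057.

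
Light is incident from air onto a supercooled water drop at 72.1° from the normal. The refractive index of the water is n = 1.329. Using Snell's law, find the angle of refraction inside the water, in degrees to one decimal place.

45.7°

Snell: sin θ_r = sin θ_i / n = sin 72.1° / 1.329 = 0.9516 / 1.329 = 0.7160.
θ_r = arcsin(0.7160) = 45.73°.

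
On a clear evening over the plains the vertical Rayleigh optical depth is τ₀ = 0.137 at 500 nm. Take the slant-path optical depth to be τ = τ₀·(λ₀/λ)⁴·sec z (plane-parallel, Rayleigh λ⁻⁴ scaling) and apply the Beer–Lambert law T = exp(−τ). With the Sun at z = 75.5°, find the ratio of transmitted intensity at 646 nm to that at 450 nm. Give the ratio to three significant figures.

Airmass: sec 75.5° = 3.9939.
τ(646 nm) = 0.137 × (500/646)⁴ × 3.9939 = 0.137 × 0.3589 × 3.9939 = 0.1964.
τ(450 nm) = 0.137 × (500/450)⁴ × 3.9939 = 0.137 × 1.5242 × 3.9939 = 0.8340.
T(646)/T(450) = exp(τ_B − τ_A) = exp(0.6376) = 1.8919.

1.89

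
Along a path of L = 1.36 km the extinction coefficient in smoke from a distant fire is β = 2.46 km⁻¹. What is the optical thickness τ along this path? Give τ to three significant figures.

τ = β·L = 2.46 × 1.36 = 3.3456.

3.35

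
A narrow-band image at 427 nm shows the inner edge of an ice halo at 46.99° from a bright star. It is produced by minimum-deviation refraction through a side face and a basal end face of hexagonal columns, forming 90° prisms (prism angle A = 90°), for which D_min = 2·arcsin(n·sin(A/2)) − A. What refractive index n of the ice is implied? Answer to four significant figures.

1.316

Rearranging: n = sin((D_min + A)/2) / sin(A/2).
(D_min + A)/2 = (46.99° + 90°)/2 = 68.495°.
n = sin 68.495° / sin 45° = 0.9304 / 0.7071 = 1.3158.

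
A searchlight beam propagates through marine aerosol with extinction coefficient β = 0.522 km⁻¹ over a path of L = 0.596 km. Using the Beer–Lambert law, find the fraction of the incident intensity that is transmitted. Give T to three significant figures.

τ = β·L = 0.522 × 0.596 = 0.3111.
T = exp(−0.3111) = 0.7326.

0.733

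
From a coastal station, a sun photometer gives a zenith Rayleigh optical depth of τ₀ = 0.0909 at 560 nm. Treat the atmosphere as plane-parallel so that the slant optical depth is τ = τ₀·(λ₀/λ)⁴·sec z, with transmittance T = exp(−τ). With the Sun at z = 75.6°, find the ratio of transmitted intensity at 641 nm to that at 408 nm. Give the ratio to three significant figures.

Airmass: sec 75.6° = 4.0211.
τ(641 nm) = 0.0909 × (560/641)⁴ × 4.0211 = 0.0909 × 0.5825 × 4.0211 = 0.2129.
τ(408 nm) = 0.0909 × (560/408)⁴ × 4.0211 = 0.0909 × 3.5490 × 4.0211 = 1.2972.
T(641)/T(408) = exp(τ_B − τ_A) = exp(1.0843) = 2.9574.

2.96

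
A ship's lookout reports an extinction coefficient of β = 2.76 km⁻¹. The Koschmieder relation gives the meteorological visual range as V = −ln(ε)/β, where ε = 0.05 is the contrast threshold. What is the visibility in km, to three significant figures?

V = −ln(0.05) / 2.76 = 2.996 / 2.76 = 1.0854 km.

1.09 km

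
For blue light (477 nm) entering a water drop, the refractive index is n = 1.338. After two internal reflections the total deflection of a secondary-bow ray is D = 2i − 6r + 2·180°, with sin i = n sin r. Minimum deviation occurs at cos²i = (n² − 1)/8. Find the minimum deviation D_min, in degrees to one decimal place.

232.2°

cos²i = (1.79024 − 1)/8 = 0.09878; i = arccos(0.31429) = 71.682°.
sin r = sin 71.682°/1.338 = 0.70951; r = 45.195°.
D_min = 2·71.682° − 6·45.195° + 360° = 232.193°.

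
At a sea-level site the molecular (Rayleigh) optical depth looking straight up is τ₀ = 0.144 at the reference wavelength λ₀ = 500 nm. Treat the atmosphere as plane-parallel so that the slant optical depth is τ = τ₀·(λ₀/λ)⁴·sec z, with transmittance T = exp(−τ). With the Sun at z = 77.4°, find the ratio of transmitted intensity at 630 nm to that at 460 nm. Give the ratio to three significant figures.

1.93

Airmass: sec 77.4° = 4.5841.
τ(630 nm) = 0.144 × (500/630)⁴ × 4.5841 = 0.144 × 0.3968 × 4.5841 = 0.2619.
τ(460 nm) = 0.144 × (500/460)⁴ × 4.5841 = 0.144 × 1.3959 × 4.5841 = 0.9214.
T(630)/T(460) = exp(τ_B − τ_A) = exp(0.6595) = 1.9339.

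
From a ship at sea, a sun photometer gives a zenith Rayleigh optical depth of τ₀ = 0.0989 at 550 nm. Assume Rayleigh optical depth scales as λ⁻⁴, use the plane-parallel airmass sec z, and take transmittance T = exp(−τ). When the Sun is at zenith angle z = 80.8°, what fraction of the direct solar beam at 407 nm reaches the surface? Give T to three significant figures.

sec 80.8° = 6.2546.
τ = 0.0989 × (550/407)⁴ × 6.2546 = 0.0989 × 3.3348 × 6.2546 = 2.0629.
T = exp(−2.0629) = 0.1271.

0.127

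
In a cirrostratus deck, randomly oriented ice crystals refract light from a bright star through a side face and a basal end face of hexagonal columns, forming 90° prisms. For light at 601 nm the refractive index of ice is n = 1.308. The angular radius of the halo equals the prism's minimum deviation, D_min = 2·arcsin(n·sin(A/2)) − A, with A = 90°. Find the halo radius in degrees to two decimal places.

45.31°

n·sin(A/2) = 1.308 × sin 45° = 1.308 × 0.7071 = 0.9249.
D_min = 2·arcsin(0.9249) − 90° = 2 × 67.653° − 90° = 45.305°.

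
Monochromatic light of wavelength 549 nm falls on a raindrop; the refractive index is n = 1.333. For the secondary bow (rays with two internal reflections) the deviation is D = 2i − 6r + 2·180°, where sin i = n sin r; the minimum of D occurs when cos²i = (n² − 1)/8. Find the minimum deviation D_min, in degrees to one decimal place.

230.9°

cos²i = (1.77689 − 1)/8 = 0.09711; i = arccos(0.31163) = 71.843°.
sin r = sin 71.843°/1.333 = 0.71283; r = 45.466°.
D_min = 2·71.843° − 6·45.466° + 360° = 230.891°.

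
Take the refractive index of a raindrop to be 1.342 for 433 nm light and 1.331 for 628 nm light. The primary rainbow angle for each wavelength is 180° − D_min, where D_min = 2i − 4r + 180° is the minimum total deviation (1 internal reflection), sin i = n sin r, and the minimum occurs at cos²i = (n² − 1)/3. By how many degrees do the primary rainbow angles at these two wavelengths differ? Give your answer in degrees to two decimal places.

At 433 nm (n = 1.342): cos²i = 0.26699 → i = 58.888°, r = 39.641°, D_min = 139.213°, rainbow angle = 40.787°.
At 628 nm (n = 1.331): cos²i = 0.25719 → i = 59.527°, r = 40.356°, D_min = 137.630°, rainbow angle = 42.370°.
Angular width = |40.787° − 42.370°| = 1.583°.

1.58°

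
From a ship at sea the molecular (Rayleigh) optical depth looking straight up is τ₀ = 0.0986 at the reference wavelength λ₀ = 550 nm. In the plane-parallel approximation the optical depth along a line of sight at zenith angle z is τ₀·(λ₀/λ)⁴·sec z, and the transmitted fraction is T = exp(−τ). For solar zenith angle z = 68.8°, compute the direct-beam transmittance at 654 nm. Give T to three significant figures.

0.873

sec 68.8° = 2.7653.
τ = 0.0986 × (550/654)⁴ × 2.7653 = 0.0986 × 0.5002 × 2.7653 = 0.1364.
T = exp(−0.1364) = 0.8725.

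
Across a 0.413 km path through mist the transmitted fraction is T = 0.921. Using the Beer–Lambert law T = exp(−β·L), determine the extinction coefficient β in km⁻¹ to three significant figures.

Beer–Lambert: T = exp(−βL) ⇒ β = −ln(T)/L = −ln(0.921)/0.413 = 0.0823/0.413 = 0.1993 km⁻¹.

0.199 km⁻¹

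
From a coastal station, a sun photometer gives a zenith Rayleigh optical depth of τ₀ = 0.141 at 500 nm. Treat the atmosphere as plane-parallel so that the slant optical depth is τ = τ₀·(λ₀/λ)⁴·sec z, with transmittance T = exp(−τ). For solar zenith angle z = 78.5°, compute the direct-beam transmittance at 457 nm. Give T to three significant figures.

sec 78.5° = 5.0159.
τ = 0.141 × (500/457)⁴ × 5.0159 = 0.141 × 1.4329 × 5.0159 = 1.0134.
T = exp(−1.0134) = 0.3630.

0.363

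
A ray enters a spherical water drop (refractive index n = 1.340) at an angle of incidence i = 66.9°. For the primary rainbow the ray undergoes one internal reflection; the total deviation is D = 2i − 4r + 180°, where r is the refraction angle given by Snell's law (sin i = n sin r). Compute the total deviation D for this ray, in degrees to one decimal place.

140.4°

sin r = sin 66.9° / 1.340 = 0.9198/1.340 = 0.6864; r = 43.35°.
D = 2·66.9° − 4·43.35° + 180° = 133.80° − 173.39° + 180° = 140.41°.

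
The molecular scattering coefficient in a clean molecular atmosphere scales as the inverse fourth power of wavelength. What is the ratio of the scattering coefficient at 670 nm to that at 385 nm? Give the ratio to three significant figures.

Rayleigh scattering ∝ λ⁻⁴, so the ratio of coefficients is the inverse fourth power of the wavelength ratio.
σ(670)/σ(385) = (385/670)⁴ = (0.5746)⁴ = 0.109.

0.109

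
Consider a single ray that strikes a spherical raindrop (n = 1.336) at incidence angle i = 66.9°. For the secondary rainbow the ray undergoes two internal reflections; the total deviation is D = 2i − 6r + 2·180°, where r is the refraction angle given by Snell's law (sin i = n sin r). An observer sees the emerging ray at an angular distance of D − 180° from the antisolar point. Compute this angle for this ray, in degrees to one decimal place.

sin r = sin 66.9° / 1.336 = 0.9198/1.336 = 0.6885; r = 43.51°.
D = 2·66.9° − 6·43.51° + 2·180° = 133.80° − 261.06° + 360° = 232.74°.
Angle from antisolar point = D − 180° = 52.74°.

52.7°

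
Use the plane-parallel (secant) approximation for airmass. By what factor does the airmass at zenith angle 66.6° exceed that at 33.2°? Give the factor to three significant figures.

2.11

X(66.6°)/X(33.2°) = sec 66.6° / sec 33.2° = cos 33.2° / cos 66.6° = 0.8368/0.3971 = 2.1069.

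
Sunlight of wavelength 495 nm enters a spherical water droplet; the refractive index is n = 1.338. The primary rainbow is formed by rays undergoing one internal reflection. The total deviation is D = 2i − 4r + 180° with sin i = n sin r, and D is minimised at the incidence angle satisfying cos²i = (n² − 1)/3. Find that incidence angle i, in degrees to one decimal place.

59.1°

cos²i = (1.338² − 1)/3 = (1.79024 − 1)/3 = 0.26341.
cos i = 0.51324, so i = 59.120°.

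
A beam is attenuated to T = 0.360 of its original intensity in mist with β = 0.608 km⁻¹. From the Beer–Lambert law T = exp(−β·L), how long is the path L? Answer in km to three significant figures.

Beer–Lambert: T = exp(−βL) ⇒ L = −ln(T)/β = −ln(0.360)/0.608 = 1.0217/0.608 = 1.68 km.

1.68 km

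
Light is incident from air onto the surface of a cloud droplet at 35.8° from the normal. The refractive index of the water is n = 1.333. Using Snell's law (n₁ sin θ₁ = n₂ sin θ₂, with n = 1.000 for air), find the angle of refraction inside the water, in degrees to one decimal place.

26.0°

Snell: sin θ_r = sin θ_i / n = sin 35.8° / 1.333 = 0.5850 / 1.333 = 0.4388.
θ_r = arcsin(0.4388) = 26.03°.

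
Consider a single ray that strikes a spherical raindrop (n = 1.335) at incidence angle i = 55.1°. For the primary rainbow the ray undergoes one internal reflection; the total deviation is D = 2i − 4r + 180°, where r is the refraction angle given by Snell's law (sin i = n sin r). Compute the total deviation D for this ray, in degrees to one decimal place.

138.6°

sin r = sin 55.1° / 1.335 = 0.8202/1.335 = 0.6143; r = 37.90°.
D = 2·55.1° − 4·37.90° + 180° = 110.20° − 151.62° + 180° = 138.58°.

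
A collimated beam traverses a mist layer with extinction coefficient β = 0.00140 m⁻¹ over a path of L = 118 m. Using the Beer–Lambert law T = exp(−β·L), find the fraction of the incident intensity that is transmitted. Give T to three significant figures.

τ = β·L = 0.00140 × 118 = 0.1652.
T = exp(−0.1652) = 0.8477.

0.848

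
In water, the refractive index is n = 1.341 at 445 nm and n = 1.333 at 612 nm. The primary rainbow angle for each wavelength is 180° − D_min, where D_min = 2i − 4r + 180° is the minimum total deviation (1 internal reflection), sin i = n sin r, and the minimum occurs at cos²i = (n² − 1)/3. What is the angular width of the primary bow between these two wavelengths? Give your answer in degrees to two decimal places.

At 445 nm (n = 1.341): cos²i = 0.26609 → i = 58.946°, r = 39.705°, D_min = 139.071°, rainbow angle = 40.929°.
At 612 nm (n = 1.333): cos²i = 0.25896 → i = 59.410°, r = 40.225°, D_min = 137.922°, rainbow angle = 42.078°.
Angular width = |40.929° − 42.078°| = 1.149°.

1.15°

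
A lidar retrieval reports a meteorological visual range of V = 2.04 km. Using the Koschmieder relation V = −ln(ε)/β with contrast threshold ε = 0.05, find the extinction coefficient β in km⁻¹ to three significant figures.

β = −ln(0.05) / V = 2.996 / 2.04 = 1.4685 km⁻¹.

1.47 km⁻¹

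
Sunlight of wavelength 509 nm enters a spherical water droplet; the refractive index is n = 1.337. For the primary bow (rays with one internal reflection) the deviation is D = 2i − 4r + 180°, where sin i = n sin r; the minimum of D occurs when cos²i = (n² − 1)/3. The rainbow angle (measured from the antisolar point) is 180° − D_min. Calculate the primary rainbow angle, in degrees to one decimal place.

41.5°

cos²i = (1.78757 − 1)/3 = 0.26252; i = arccos(0.51237) = 59.178°.
sin r = sin 59.178°/1.337 = 0.64231; r = 39.964°.
D_min = 2·59.178° − 4·39.964° + 180° = 138.500°.
Rainbow angle = 180° − D_min = 41.500°.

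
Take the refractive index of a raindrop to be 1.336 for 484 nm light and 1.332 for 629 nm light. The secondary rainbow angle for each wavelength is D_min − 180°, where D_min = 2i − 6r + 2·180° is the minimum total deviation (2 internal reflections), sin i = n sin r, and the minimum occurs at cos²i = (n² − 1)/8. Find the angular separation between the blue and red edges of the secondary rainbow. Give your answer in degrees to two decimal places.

1.05°

At 484 nm (n = 1.336): cos²i = 0.09811 → i = 71.746°, r = 45.303°, D_min = 231.674°, rainbow angle = 51.674°.
At 629 nm (n = 1.332): cos²i = 0.09678 → i = 71.875°, r = 45.520°, D_min = 230.628°, rainbow angle = 50.628°.
Angular width = |51.674° − 50.628°| = 1.046°.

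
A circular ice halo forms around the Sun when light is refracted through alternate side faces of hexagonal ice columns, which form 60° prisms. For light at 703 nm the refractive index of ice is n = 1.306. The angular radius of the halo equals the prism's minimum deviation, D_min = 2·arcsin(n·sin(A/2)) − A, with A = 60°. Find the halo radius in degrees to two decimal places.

n·sin(A/2) = 1.306 × sin 30° = 1.306 × 0.5000 = 0.6530.
D_min = 2·arcsin(0.6530) − 60° = 2 × 40.768° − 60° = 21.536°.

21.54°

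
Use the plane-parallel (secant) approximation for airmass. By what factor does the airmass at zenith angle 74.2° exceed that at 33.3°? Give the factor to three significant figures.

X(74.2°)/X(33.3°) = sec 74.2° / sec 33.3° = cos 33.3° / cos 74.2° = 0.8358/0.2723 = 3.0697.

3.07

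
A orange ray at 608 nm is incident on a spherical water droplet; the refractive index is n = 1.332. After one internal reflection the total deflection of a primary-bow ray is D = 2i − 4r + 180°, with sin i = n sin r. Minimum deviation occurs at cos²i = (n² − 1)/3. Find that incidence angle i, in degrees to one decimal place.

cos²i = (1.332² − 1)/3 = (1.77422 − 1)/3 = 0.25807.
cos i = 0.50801, so i = 59.469°.

59.5°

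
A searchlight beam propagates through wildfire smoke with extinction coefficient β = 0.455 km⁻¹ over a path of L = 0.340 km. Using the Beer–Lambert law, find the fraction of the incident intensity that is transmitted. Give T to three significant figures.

τ = β·L = 0.455 × 0.340 = 0.1547.
T = exp(−0.1547) = 0.8567.

0.857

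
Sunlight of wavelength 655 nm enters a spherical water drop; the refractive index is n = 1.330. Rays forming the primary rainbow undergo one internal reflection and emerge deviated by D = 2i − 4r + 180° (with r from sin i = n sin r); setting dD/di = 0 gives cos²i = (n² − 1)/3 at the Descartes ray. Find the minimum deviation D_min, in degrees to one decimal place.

cos²i = (1.76890 − 1)/3 = 0.25630; i = arccos(0.50626) = 59.585°.
sin r = sin 59.585°/1.330 = 0.64841; r = 40.422°.
D_min = 2·59.585° − 4·40.422° + 180° = 137.484°.

137.5°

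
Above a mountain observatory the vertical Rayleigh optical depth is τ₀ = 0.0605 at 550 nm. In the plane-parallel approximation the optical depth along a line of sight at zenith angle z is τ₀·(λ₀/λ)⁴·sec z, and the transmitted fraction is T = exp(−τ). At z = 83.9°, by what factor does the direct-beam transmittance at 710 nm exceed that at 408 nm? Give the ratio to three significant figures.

5.34

Airmass: sec 83.9° = 9.4105.
τ(710 nm) = 0.0605 × (550/710)⁴ × 9.4105 = 0.0605 × 0.3601 × 9.4105 = 0.2050.
τ(408 nm) = 0.0605 × (550/408)⁴ × 9.4105 = 0.0605 × 3.3023 × 9.4105 = 1.8801.
T(710)/T(408) = exp(τ_B − τ_A) = exp(1.6751) = 5.3392.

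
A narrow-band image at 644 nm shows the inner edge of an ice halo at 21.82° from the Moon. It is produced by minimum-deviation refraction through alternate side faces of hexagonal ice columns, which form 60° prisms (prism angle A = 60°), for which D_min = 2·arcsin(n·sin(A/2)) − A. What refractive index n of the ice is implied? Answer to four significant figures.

Rearranging: n = sin((D_min + A)/2) / sin(A/2).
(D_min + A)/2 = (21.82° + 60°)/2 = 40.910°.
n = sin 40.910° / sin 30° = 0.6549 / 0.5000 = 1.3097.

1.310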